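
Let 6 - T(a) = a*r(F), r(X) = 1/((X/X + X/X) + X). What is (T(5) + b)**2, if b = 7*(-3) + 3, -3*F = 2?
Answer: 3969/16 ≈ 248.06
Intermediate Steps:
F = -2/3 (F = -1/3*2 = -2/3 ≈ -0.66667)
b = -18 (b = -21 + 3 = -18)
r(X) = 1/(2 + X) (r(X) = 1/((1 + 1) + X) = 1/(2 + X))
T(a) = 6 - 3*a/4 (T(a) = 6 - a/(2 - 2/3) = 6 - a/4/3 = 6 - a*3/4 = 6 - 3*a/4)
(T(5) + b)**2 = ((6 - 3/4*5) - 18)**2 = ((6 - 15/4) - 18)**2 = (9/4 - 18)**2 = (-63/4)**2 = 3969/16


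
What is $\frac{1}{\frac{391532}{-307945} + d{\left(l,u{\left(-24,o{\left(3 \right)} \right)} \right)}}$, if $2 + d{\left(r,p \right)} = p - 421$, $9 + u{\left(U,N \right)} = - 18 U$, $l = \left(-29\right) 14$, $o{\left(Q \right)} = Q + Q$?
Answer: $- \frac{307945}{391532} \approx -0.78651$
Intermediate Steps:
$o{\left(Q \right)} = 2 Q$
$l = -406$
$u{\left(U,N \right)} = -9 - 18 U$
$d{\left(r,p \right)} = -423 + p$ ($d{\left(r,p \right)} = -2 + \left(p - 421\right) = -2 + \left(-421 + p\right) = -423 + p$)
$\frac{1}{\frac{391532}{-307945} + d{\left(l,u{\left(-24,o{\left(3 \right)} \right)} \right)}} = \frac{1}{\frac{391532}{-307945} - 0} = \frac{1}{391532 \left(- \frac{1}{307945}\right) + \left(-423 + \left(-9 + 432\right)\right)} = \frac{1}{- \frac{391532}{307945} + \left(-423 + 423\right)} = \frac{1}{- \frac{391532}{307945} + 0} = \frac{1}{- \frac{391532}{307945}} = - \frac{307945}{391532}$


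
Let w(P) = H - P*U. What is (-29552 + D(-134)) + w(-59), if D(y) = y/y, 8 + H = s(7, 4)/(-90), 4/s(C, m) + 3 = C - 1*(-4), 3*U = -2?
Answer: -5327701/180 ≈ -29598.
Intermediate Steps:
U = -⅔ (U = (⅓)*(-2) = -⅔ ≈ -0.66667)
s(C, m) = 4/(1 + C) (s(C, m) = 4/(-3 + (C - 1*(-4))) = 4/(-3 + (C + 4)) = 4/(-3 + (4 + C)) = 4/(1 + C))
H = -1441/180 (H = -8 + (4/(1 + 7))/(-90) = -8 + (4/8)*(-1/90) = -8 + (4*(⅛))*(-1/90) = -8 + (½)*(-1/90) = -8 - 1/180 = -1441/180 ≈ -8.0056)
D(y) = 1
w(P) = -1441/180 + 2*P/3 (w(P) = -1441/180 - P*(-2)/3 = -1441/180 - (-2)*P/3 = -1441/180 + 2*P/3)
(-29552 + D(-134)) + w(-59) = (-29552 + 1) + (-1441/180 + (⅔)*(-59)) = -29551 + (-1441/180 - 118/3) = -29551 - 8521/180 = -5327701/180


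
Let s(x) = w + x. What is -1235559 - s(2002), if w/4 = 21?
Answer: -1237645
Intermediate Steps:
w = 84 (w = 4*21 = 84)
s(x) = 84 + x
-1235559 - s(2002) = -1235559 - (84 + 2002) = -1235559 - 1*2086 = -1235559 - 2086 = -1237645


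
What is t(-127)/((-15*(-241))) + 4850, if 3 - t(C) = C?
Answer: 3506576/723 ≈ 4850.0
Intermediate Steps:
t(C) = 3 - C
t(-127)/((-15*(-241))) + 4850 = (3 - 1*(-127))/((-15*(-241))) + 4850 = (3 + 127)/3615 + 4850 = 130*(1/3615) + 4850 = 26/723 + 4850 = 3506576/723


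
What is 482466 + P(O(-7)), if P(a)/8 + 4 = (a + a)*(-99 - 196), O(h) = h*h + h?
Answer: 284194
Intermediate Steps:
O(h) = h + h**2 (O(h) = h**2 + h = h + h**2)
P(a) = -32 - 4720*a (P(a) = -32 + 8*((a + a)*(-99 - 196)) = -32 + 8*((2*a)*(-295)) = -32 + 8*(-590*a) = -32 - 4720*a)
482466 + P(O(-7)) = 482466 + (-32 - (-33040)*(1 - 7)) = 482466 + (-32 - (-33040)*(-6)) = 482466 + (-32 - 4720*42) = 482466 + (-32 - 198240) = 482466 - 198272 = 284194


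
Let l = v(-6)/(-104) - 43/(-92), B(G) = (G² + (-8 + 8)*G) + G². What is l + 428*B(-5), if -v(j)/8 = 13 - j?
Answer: 25596707/1196 ≈ 21402.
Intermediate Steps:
v(j) = -104 + 8*j (v(j) = -8*(13 - j) = -104 + 8*j)
B(G) = 2*G² (B(G) = (G² + 0*G) + G² = (G² + 0) + G² = G² + G² = 2*G²)
l = 2307/1196 (l = (-104 + 8*(-6))/(-104) - 43/(-92) = (-104 - 48)*(-1/104) - 43*(-1/92) = -152*(-1/104) + 43/92 = 19/13 + 43/92 = 2307/1196 ≈ 1.9289)
l + 428*B(-5) = 2307/1196 + 428*(2*(-5)²) = 2307/1196 + 428*(2*25) = 2307/1196 + 428*50 = 2307/1196 + 21400 = 25596707/1196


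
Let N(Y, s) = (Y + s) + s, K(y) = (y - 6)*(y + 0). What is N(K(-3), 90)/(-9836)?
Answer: -207/9836 ≈ -0.021045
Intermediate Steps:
K(y) = y*(-6 + y) (K(y) = (-6 + y)*y = y*(-6 + y))
N(Y, s) = Y + 2*s
N(K(-3), 90)/(-9836) = (-3*(-6 - 3) + 2*90)/(-9836) = (-3*(-9) + 180)*(-1/9836) = (27 + 180)*(-1/9836) = 207*(-1/9836) = -207/9836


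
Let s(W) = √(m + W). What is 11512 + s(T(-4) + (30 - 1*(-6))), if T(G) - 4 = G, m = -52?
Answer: 11512 + 4*I ≈ 11512.0 + 4.0*I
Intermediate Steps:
T(G) = 4 + G
s(W) = √(-52 + W)
11512 + s(T(-4) + (30 - 1*(-6))) = 11512 + √(-52 + ((4 - 4) + (30 - 1*(-6)))) = 11512 + √(-52 + (0 + (30 + 6))) = 11512 + √(-52 + (0 + 36)) = 11512 + √(-52 + 36) = 11512 + √(-16) = 11512 + 4*I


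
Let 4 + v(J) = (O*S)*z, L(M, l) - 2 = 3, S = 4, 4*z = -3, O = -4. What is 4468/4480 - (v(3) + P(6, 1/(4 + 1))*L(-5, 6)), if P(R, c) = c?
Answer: -8963/1120 ≈ -8.0027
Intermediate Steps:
z = -3/4 (z = (1/4)*(-3) = -3/4 ≈ -0.75000)
L(M, l) = 5 (L(M, l) = 2 + 3 = 5)
v(J) = 8 (v(J) = -4 - 4*4*(-3/4) = -4 - 16*(-3/4) = -4 + 12 = 8)
4468/4480 - (v(3) + P(6, 1/(4 + 1))*L(-5, 6)) = 4468/4480 - (8 + 5/(4 + 1)) = 4468*(1/4480) - (8 + 5/5) = 1117/1120 - (8 + (1/5)*5) = 1117/1120 - (8 + 1) = 1117/1120 - 1*9 = 1117/1120 - 9 = -8963/1120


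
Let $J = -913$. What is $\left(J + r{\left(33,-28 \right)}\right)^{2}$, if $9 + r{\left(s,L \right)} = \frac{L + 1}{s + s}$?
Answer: $\frac{411805849}{484} \approx 8.5084 \cdot 10^{5}$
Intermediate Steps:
$r{\left(s,L \right)} = -9 + \frac{1 + L}{2 s}$ ($r{\left(s,L \right)} = -9 + \frac{L + 1}{s + s} = -9 + \frac{1 + L}{2 s}$)
$\left(J + r{\left(33,-28 \right)}\right)^{2} = \left(-913 + \frac{1 - 28 - 594}{2 \cdot 33}\right)^{2} = \left(-913 + \frac{1}{2} \cdot \frac{1}{33} \left(1 - 28 - 594\right)\right)^{2} = \left(-913 + \frac{1}{2} \cdot \frac{1}{33} \left(-621\right)\right)^{2} = \left(-913 - \frac{207}{22}\right)^{2} = \left(- \frac{20293}{22}\right)^{2} = \frac{411805849}{484}$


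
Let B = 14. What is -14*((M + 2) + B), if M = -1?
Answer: -210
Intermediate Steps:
-14*((M + 2) + B) = -14*((-1 + 2) + 14) = -14*(1 + 14) = -14*15 = -210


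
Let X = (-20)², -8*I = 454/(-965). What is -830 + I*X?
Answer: -155650/193 ≈ -806.48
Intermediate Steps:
I = 227/3860 (I = -227/(4*(-965)) = -227*(-1)/(4*965) = -⅛*(-454/965) = 227/3860 ≈ 0.058808)
X = 400
-830 + I*X = -830 + (227/3860)*400 = -830 + 4540/193 = -155650/193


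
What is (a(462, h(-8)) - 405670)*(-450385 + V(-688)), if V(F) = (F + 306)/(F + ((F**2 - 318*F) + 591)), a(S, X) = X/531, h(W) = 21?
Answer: 22379768201170441811/122489487 ≈ 1.8271e+11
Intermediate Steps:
a(S, X) = X/531 (a(S, X) = X*(1/531) = X/531)
V(F) = (306 + F)/(591 + F**2 - 317*F) (V(F) = (306 + F)/(F + (591 + F**2 - 318*F)) = (306 + F)/(591 + F**2 - 317*F))
(a(462, h(-8)) - 405670)*(-450385 + V(-688)) = ((1/531)*21 - 405670)*(-450385 + (306 - 688)/(591 + (-688)**2 - 317*(-688))) = (7/177 - 405670)*(-450385 - 382/(591 + 473344 + 218096)) = -71803583*(-450385 - 382/692031)/177 = -71803583/177*(-311680382317/692031) = 22379768201170441811/122489487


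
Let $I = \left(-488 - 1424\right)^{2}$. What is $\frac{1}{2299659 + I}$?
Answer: $\frac{1}{5955403} \approx 1.6791 \cdot 10^{-7}$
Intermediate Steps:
$I = 3655744$ ($I = \left(-1912\right)^{2} = 3655744$)
$\frac{1}{2299659 + I} = \frac{1}{2299659 + 3655744} = \frac{1}{5955403}$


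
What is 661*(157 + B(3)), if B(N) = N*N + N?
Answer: 111709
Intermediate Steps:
B(N) = N + N² (B(N) = N² + N = N + N²)
661*(157 + B(3)) = 661*(157 + 3*(1 + 3)) = 661*(157 + 3*4) = 661*(157 + 12) = 661*169 = 111709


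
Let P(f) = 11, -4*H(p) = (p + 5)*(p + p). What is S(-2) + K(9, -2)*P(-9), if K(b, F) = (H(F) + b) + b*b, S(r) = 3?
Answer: 1026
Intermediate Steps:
H(p) = -p*(5 + p)/2 (H(p) = -(p + 5)*(p + p)/4 = -(5 + p)*2*p/4 = -p*(5 + p)/2)
K(b, F) = b + b**2 - F*(5 + F)/2 (K(b, F) = (-F*(5 + F)/2 + b) + b*b = (b - F*(5 + F)/2) + b**2 = b + b**2 - F*(5 + F)/2)
S(-2) + K(9, -2)*P(-9) = 3 + (9 + 9**2 - 1/2*(-2)*(5 - 2))*11 = 3 + (9 + 81 - 1/2*(-2)*3)*11 = 3 + (9 + 81 + 3)*11 = 3 + 93*11 = 3 + 1023 = 1026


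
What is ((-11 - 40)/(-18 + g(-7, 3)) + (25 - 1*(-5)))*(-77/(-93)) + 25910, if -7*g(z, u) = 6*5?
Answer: 125430043/4836 ≈ 25937.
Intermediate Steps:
g(z, u) = -30/7 (g(z, u) = -6*5/7 = -⅐*30 = -30/7)
((-11 - 40)/(-18 + g(-7, 3)) + (25 - 1*(-5)))*(-77/(-93)) + 25910 = ((-11 - 40)/(-18 - 30/7) + (25 - 1*(-5)))*(-77/(-93)) + 25910 = (-51/(-156/7) + (25 + 5))*(-77*(-1/93)) + 25910 = (-51*(-7/156) + 30)*(77/93) + 25910 = (119/52 + 30)*(77/93) + 25910 = (1679/52)*(77/93) + 25910 = 129283/4836 + 25910 = 125430043/4836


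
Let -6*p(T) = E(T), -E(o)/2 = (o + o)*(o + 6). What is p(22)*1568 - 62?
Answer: 1931590/3 ≈ 6.4386e+5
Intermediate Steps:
E(o) = -4*o*(6 + o) (E(o) = -2*(o + o)*(o + 6) = -2*2*o*(6 + o) = -4*o*(6 + o))
p(T) = 2*T*(6 + T)/3 (p(T) = -(-2)*T*(6 + T)/3 = 2*T*(6 + T)/3)
p(22)*1568 - 62 = ((2/3)*22*(6 + 22))*1568 - 62 = ((2/3)*22*28)*1568 - 62 = (1232/3)*1568 - 62 = 1931776/3 - 62 = 1931590/3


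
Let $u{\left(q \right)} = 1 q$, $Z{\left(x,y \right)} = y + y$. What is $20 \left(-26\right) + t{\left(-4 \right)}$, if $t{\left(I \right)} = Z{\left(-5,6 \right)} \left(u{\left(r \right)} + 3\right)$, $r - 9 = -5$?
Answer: $-436$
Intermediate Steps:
$Z{\left(x,y \right)} = 2 y$
$r = 4$ ($r = 9 - 5 = 4$)
$u{\left(q \right)} = q$
$t{\left(I \right)} = 84$ ($t{\left(I \right)} = 2 \cdot 6 \left(4 + 3\right) = 12 \cdot 7 = 84$)
$20 \left(-26\right) + t{\left(-4 \right)} = 20 \left(-26\right) + 84 = -520 + 84 = -436$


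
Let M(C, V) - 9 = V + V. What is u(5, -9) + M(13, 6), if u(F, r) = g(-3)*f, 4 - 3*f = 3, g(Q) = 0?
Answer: 21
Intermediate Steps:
M(C, V) = 9 + 2*V (M(C, V) = 9 + (V + V) = 9 + 2*V)
f = ⅓ (f = 4/3 - ⅓*3 = 4/3 - 1 = ⅓ ≈ 0.33333)
u(F, r) = 0 (u(F, r) = 0*(⅓) = 0)
u(5, -9) + M(13, 6) = 0 + (9 + 2*6) = 0 + (9 + 12) = 0 + 21 = 21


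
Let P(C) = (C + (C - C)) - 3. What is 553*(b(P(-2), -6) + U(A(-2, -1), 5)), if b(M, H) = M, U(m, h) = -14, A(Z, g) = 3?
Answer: -10507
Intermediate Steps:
P(C) = -3 + C (P(C) = (C + 0) - 3 = C - 3 = -3 + C)
553*(b(P(-2), -6) + U(A(-2, -1), 5)) = 553*((-3 - 2) - 14) = 553*(-5 - 14) = 553*(-19) = -10507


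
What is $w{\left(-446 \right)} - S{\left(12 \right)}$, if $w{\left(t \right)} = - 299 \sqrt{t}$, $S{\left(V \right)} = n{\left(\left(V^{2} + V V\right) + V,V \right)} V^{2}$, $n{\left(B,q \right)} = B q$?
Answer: $-518400 - 299 i \sqrt{446} \approx -5.184 \cdot 10^{5} - 6314.5 i$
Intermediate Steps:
$S{\left(V \right)} = V^{3} \left(V + 2 V^{2}\right)$ ($S{\left(V \right)} = \left(\left(V^{2} + V V\right) + V\right) V V^{2} = \left(\left(V^{2} + V^{2}\right) + V\right) V V^{2} = \left(2 V^{2} + V\right) V V^{2} = \left(V + 2 V^{2}\right) V V^{2} = V \left(V + 2 V^{2}\right) V^{2} = V^{3} \left(V + 2 V^{2}\right)$)
$w{\left(-446 \right)} - S{\left(12 \right)} = - 299 \sqrt{-446} - 12^{4} \left(1 + 2 \cdot 12\right) = - 299 i \sqrt{446} - 20736 \left(1 + 24\right) = - 299 i \sqrt{446} - 20736 \cdot 25 = - 299 i \sqrt{446} - 518400 = -518400 - 299 i \sqrt{446}$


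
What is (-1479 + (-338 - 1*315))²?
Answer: 4545424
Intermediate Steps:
(-1479 + (-338 - 1*315))² = (-1479 + (-338 - 315))² = (-1479 - 653)² = (-2132)² = 4545424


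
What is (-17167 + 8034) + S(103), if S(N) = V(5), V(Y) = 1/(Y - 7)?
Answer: -18267/2 ≈ -9133.5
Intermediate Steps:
V(Y) = 1/(-7 + Y)
S(N) = -1/2 (S(N) = 1/(-7 + 5) = 1/(-2) = -1/2)
(-17167 + 8034) + S(103) = (-17167 + 8034) - 1/2 = -9133 - 1/2 = -18267/2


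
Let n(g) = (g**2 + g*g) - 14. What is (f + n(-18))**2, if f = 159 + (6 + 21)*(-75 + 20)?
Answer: 478864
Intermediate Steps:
n(g) = -14 + 2*g**2 (n(g) = (g**2 + g**2) - 14 = 2*g**2 - 14 = -14 + 2*g**2)
f = -1326 (f = 159 + 27*(-55) = 159 - 1485 = -1326)
(f + n(-18))**2 = (-1326 + (-14 + 2*(-18)**2))**2 = (-1326 + (-14 + 2*324))**2 = (-1326 + (-14 + 648))**2 = (-1326 + 634)**2 = (-692)**2 = 478864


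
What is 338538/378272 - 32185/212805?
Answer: 5986789477/8049817296 ≈ 0.74372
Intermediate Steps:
338538/378272 - 32185/212805 = 338538*(1/378272) - 32185*1/212805 = 169269/189136 - 6437/42561 = 5986789477/8049817296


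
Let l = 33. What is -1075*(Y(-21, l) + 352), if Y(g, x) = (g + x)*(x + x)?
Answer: -1229800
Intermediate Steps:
Y(g, x) = 2*x*(g + x) (Y(g, x) = (g + x)*(2*x) = 2*x*(g + x))
-1075*(Y(-21, l) + 352) = -1075*(2*33*(-21 + 33) + 352) = -1075*(2*33*12 + 352) = -1075*(792 + 352) = -1075*1144 = -1229800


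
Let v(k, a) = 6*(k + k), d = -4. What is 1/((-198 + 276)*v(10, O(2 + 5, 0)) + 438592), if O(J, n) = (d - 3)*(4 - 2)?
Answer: 1/447952 ≈ 2.2324e-6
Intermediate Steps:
O(J, n) = -14 (O(J, n) = (-4 - 3)*(4 - 2) = -7*2 = -14)
v(k, a) = 12*k (v(k, a) = 6*(2*k) = 12*k)
1/((-198 + 276)*v(10, O(2 + 5, 0)) + 438592) = 1/((-198 + 276)*(12*10) + 438592) = 1/(78*120 + 438592) = 1/(9360 + 438592) = 1/447952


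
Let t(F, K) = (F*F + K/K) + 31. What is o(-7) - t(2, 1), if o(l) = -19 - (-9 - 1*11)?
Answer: -35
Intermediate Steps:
t(F, K) = 32 + F² (t(F, K) = (F² + 1) + 31 = (1 + F²) + 31 = 32 + F²)
o(l) = 1 (o(l) = -19 - (-9 - 11) = -19 - 1*(-20) = -19 + 20 = 1)
o(-7) - t(2, 1) = 1 - (32 + 2²) = 1 - (32 + 4) = 1 - 1*36 = 1 - 36 = -35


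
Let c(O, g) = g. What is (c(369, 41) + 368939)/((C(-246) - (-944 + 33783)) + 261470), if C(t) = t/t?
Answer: 92245/57158 ≈ 1.6139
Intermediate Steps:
C(t) = 1
(c(369, 41) + 368939)/((C(-246) - (-944 + 33783)) + 261470) = (41 + 368939)/((1 - (-944 + 33783)) + 261470) = 368980/((1 - 1*32839) + 261470) = 368980/((1 - 32839) + 261470) = 368980/(-32838 + 261470) = 368980/228632 = 368980*(1/228632) = 92245/57158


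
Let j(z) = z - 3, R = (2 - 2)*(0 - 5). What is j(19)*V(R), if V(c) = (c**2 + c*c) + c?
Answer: 0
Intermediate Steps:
R = 0 (R = 0*(-5) = 0)
V(c) = c + 2*c**2 (V(c) = (c**2 + c**2) + c = 2*c**2 + c = c + 2*c**2)
j(z) = -3 + z
j(19)*V(R) = (-3 + 19)*(0*(1 + 2*0)) = 16*(0*(1 + 0)) = 16*(0*1) = 16*0 = 0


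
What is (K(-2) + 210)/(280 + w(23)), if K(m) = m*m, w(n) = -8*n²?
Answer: -107/1976 ≈ -0.054150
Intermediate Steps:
K(m) = m²
(K(-2) + 210)/(280 + w(23)) = ((-2)² + 210)/(280 - 8*23²) = (4 + 210)/(280 - 8*529) = 214/(280 - 4232) = 214/(-3952) = 214*(-1/3952) = -107/1976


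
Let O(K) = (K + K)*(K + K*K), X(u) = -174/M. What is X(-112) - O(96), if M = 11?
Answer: -19667118/11 ≈ -1.7879e+6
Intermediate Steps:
X(u) = -174/11
O(K) = 2*K*(K + K**2) (O(K) = (2*K)*(K + K**2) = 2*K*(K + K**2))
X(-112) - O(96) = -174/11 - 2*96**2*(1 + 96) = -174/11 - 2*9216*97 = -174/11 - 1*1787904 = -174/11 - 1787904 = -19667118/11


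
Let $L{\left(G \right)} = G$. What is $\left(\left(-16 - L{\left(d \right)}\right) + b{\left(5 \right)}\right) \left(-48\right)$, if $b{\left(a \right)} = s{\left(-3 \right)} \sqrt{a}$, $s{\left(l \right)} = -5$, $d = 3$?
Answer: $912 + 240 \sqrt{5} \approx 1448.7$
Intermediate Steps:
$b{\left(a \right)} = - 5 \sqrt{a}$
$\left(\left(-16 - L{\left(d \right)}\right) + b{\left(5 \right)}\right) \left(-48\right) = \left(\left(-16 - 3\right) - 5 \sqrt{5}\right) \left(-48\right) = \left(-19 - 5 \sqrt{5}\right) \left(-48\right) = 912 + 240 \sqrt{5}$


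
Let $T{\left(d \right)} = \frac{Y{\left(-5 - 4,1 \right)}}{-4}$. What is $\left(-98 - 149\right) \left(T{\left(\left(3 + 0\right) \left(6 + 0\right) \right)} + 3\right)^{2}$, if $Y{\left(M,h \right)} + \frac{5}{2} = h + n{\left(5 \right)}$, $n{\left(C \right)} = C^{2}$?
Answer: $- \frac{130663}{64} \approx -2041.6$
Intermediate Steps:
$Y{\left(M,h \right)} = \frac{45}{2} + h$ ($Y{\left(M,h \right)} = - \frac{5}{2} + \left(h + 5^{2}\right) = - \frac{5}{2} + \left(h + 25\right) = - \frac{5}{2} + \left(25 + h\right) = \frac{45}{2} + h$)
$T{\left(d \right)} = - \frac{47}{8}$ ($T{\left(d \right)} = \frac{\frac{45}{2} + 1}{-4} = \frac{47}{2} \left(- \frac{1}{4}\right) = - \frac{47}{8}$)
$\left(-98 - 149\right) \left(T{\left(\left(3 + 0\right) \left(6 + 0\right) \right)} + 3\right)^{2} = \left(-98 - 149\right) \left(- \frac{47}{8} + 3\right)^{2} = - 247 \left(- \frac{23}{8}\right)^{2} = \left(-247\right) \frac{529}{64} = - \frac{130663}{64}$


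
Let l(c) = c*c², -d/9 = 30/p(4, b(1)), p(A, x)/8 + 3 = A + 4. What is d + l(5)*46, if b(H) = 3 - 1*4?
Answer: 22973/4 ≈ 5743.3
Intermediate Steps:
b(H) = -1 (b(H) = 3 - 4 = -1)
p(A, x) = 8 + 8*A (p(A, x) = -24 + 8*(A + 4) = -24 + 8*(4 + A) = -24 + (32 + 8*A) = 8 + 8*A)
d = -27/4 (d = -270/(8 + 8*4) = -270/(8 + 32) = -270/40 = -9*¾ = -27/4 ≈ -6.7500)
l(c) = c³
d + l(5)*46 = -27/4 + 5³*46 = -27/4 + 125*46 = -27/4 + 5750 = 22973/4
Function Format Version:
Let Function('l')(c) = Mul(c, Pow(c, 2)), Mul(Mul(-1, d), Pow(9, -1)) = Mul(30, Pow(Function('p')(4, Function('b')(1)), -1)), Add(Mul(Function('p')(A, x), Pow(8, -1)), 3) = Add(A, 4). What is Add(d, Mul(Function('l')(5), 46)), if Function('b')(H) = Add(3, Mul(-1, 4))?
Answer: Rational(22973, 4) ≈ 5743.3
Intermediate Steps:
Function('b')(H) = -1 (Function('b')(H) = Add(3, -4) = -1)
Function('p')(A, x) = Add(8, Mul(8, A)) (Function('p')(A, x) = Add(-24, Mul(8, Add(A, 4))) = Add(-24, Mul(8, Add(4, A))) = Add(-24, Add(32, Mul(8, A))) = Add(8, Mul(8, A)))
d = Rational(-27, 4) (d = Mul(-9, Mul(30, Pow(Add(8, Mul(8, 4)), -1))) = Mul(-9, Mul(30, Pow(Add(8, 32), -1))) = Mul(-9, Mul(30, Pow(40, -1))) = Mul(-9, Mul(30, Rational(1, 40))) = Mul(-9, Rational(3, 4)) = Rational(-27, 4) ≈ -6.7500)
Function('l')(c) = Pow(c, 3)
Add(d, Mul(Function('l')(5), 46)) = Add(Rational(-27, 4), Mul(Pow(5, 3), 46)) = Add(Rational(-27, 4), Mul(125, 46)) = Add(Rational(-27, 4), 5750) = Rational(22973, 4)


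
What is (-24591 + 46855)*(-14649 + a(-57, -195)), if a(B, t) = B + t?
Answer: -331755864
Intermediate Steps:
(-24591 + 46855)*(-14649 + a(-57, -195)) = (-24591 + 46855)*(-14649 + (-57 - 195)) = 22264*(-14649 - 252) = 22264*(-14901) = -331755864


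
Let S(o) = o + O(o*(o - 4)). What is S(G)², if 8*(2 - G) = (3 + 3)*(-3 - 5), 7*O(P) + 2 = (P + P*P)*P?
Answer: 1145551716/49 ≈ 2.3379e+7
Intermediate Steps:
O(P) = -2/7 + P*(P + P²)/7 (O(P) = -2/7 + ((P + P*P)*P)/7 = -2/7 + ((P + P²)*P)/7 = -2/7 + (P*(P + P²))/7 = -2/7 + P*(P + P²)/7)
G = 8 (G = 2 - (3 + 3)*(-3 - 5)/8 = 2 - 3*(-8)/4 = 2 - ⅛*(-48) = 2 + 6 = 8)
S(o) = -2/7 + o + o²*(-4 + o)²/7 + o³*(-4 + o)³/7 (S(o) = o + (-2/7 + (o*(o - 4))²/7 + (o*(o - 4))³/7) = o + (-2/7 + (o*(-4 + o))²/7 + (o*(-4 + o))³/7) = o + (-2/7 + (o²*(-4 + o)²)/7 + (o³*(-4 + o)³)/7) = o + (-2/7 + o²*(-4 + o)²/7 + o³*(-4 + o)³/7) = -2/7 + o + o²*(-4 + o)²/7 + o³*(-4 + o)³/7)
S(G)² = (-2/7 + 8 + (⅐)*8²*(-4 + 8)² + (⅐)*8³*(-4 + 8)³)² = (-2/7 + 8 + (⅐)*64*4² + (⅐)*512*4³)² = (-2/7 + 8 + (⅐)*64*16 + (⅐)*512*64)² = (-2/7 + 8 + 1024/7 + 32768/7)² = (33846/7)² = 1145551716/49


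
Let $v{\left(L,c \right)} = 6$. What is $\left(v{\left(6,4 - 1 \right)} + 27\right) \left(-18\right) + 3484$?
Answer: $2890$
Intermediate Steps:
$\left(v{\left(6,4 - 1 \right)} + 27\right) \left(-18\right) + 3484 = \left(6 + 27\right) \left(-18\right) + 3484 = 33 \left(-18\right) + 3484 = -594 + 3484 = 2890$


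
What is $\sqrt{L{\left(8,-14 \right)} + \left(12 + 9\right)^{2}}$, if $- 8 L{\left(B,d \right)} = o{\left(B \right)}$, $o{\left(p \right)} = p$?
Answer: $2 \sqrt{110} \approx 20.976$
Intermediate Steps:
$L{\left(B,d \right)} = - \frac{B}{8}$
$\sqrt{L{\left(8,-14 \right)} + \left(12 + 9\right)^{2}} = \sqrt{\left(- \frac{1}{8}\right) 8 + \left(12 + 9\right)^{2}} = \sqrt{-1 + 21^{2}} = \sqrt{-1 + 441} = \sqrt{440} = 2 \sqrt{110}$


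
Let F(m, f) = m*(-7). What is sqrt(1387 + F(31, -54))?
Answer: 3*sqrt(130) ≈ 34.205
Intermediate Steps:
F(m, f) = -7*m
sqrt(1387 + F(31, -54)) = sqrt(1387 - 7*31) = sqrt(1387 - 217) = sqrt(1170) = 3*sqrt(130)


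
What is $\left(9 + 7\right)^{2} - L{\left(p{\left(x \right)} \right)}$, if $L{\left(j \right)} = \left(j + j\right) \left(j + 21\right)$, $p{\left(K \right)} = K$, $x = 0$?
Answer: $256$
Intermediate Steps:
$L{\left(j \right)} = 2 j \left(21 + j\right)$
$\left(9 + 7\right)^{2} - L{\left(p{\left(x \right)} \right)} = \left(9 + 7\right)^{2} - 2 \cdot 0 \left(21 + 0\right) = 16^{2} - 2 \cdot 0 \cdot 21 = 256 - 0 = 256 + 0 = 256$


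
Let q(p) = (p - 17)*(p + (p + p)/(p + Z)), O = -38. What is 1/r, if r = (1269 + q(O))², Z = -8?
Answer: 529/5650077889 ≈ 9.3627e-8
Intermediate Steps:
q(p) = (-17 + p)*(p + 2*p/(-8 + p)) (q(p) = (p - 17)*(p + (p + p)/(p - 8)) = (-17 + p)*(p + (2*p)/(-8 + p)) = (-17 + p)*(p + 2*p/(-8 + p)))
r = 5650077889/529 (r = (1269 - 38*(102 + (-38)² - 23*(-38))/(-8 - 38))² = (1269 - 38*(102 + 1444 + 874)/(-46))² = (1269 - 38*(-1/46)*2420)² = (1269 + 45980/23)² = (75167/23)² = 5650077889/529 ≈ 1.0681e+7)
1/r = 1/(5650077889/529) = 529/5650077889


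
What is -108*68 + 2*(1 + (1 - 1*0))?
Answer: -7340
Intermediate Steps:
-108*68 + 2*(1 + (1 - 1*0)) = -7344 + 2*(1 + (1 + 0)) = -7344 + 2*(1 + 1) = -7344 + 2*2 = -7344 + 4 = -7340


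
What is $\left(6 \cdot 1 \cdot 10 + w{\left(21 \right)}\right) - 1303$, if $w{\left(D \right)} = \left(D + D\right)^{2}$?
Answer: $521$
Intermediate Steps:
$w{\left(D \right)} = 4 D^{2}$ ($w{\left(D \right)} = \left(2 D\right)^{2} = 4 D^{2}$)
$\left(6 \cdot 1 \cdot 10 + w{\left(21 \right)}\right) - 1303 = \left(6 \cdot 1 \cdot 10 + 4 \cdot 21^{2}\right) - 1303 = \left(6 \cdot 10 + 4 \cdot 441\right) - 1303 = \left(60 + 1764\right) - 1303 = 1824 - 1303 = 521$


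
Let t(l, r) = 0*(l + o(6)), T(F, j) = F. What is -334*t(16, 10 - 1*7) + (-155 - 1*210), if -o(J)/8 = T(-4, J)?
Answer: -365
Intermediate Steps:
o(J) = 32 (o(J) = -8*(-4) = 32)
t(l, r) = 0 (t(l, r) = 0*(l + 32) = 0*(32 + l) = 0)
-334*t(16, 10 - 1*7) + (-155 - 1*210) = -334*0 + (-155 - 1*210) = 0 + (-155 - 210) = 0 - 365 = -365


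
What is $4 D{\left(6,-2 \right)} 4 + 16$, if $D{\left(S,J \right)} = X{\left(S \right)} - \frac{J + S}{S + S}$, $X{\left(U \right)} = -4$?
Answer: $- \frac{160}{3} \approx -53.333$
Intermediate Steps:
$D{\left(S,J \right)} = -4 - \frac{J + S}{2 S}$ ($D{\left(S,J \right)} = -4 - \frac{J + S}{S + S} = -4 - \frac{J + S}{2 S}$)
$4 D{\left(6,-2 \right)} 4 + 16 = 4 \frac{\left(-1\right) \left(-2\right) - 54}{2 \cdot 6} \cdot 4 + 16 = 4 \cdot \frac{1}{2} \cdot \frac{1}{6} \left(2 - 54\right) 4 + 16 = 4 \cdot \frac{1}{2} \cdot \frac{1}{6} \left(-52\right) 4 + 16 = 4 \left(- \frac{13}{3}\right) 4 + 16 = \left(- \frac{52}{3}\right) 4 + 16 = - \frac{208}{3} + 16 = - \frac{160}{3}$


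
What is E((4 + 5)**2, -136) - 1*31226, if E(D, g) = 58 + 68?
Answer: -31100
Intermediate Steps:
E(D, g) = 126
E((4 + 5)**2, -136) - 1*31226 = 126 - 1*31226 = 126 - 31226 = -31100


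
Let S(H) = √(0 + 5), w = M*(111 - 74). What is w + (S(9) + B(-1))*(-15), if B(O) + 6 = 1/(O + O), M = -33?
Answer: -2247/2 - 15*√5 ≈ -1157.0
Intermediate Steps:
w = -1221 (w = -33*(111 - 74) = -33*37 = -1221)
S(H) = √5
B(O) = -6 + 1/(2*O) (B(O) = -6 + 1/(O + O) = -6 + 1/(2*O))
w + (S(9) + B(-1))*(-15) = -1221 + (√5 + (-6 + (½)/(-1)))*(-15) = -1221 + (√5 + (-6 + (½)*(-1)))*(-15) = -1221 + (√5 + (-6 - ½))*(-15) = -1221 + (√5 - 13/2)*(-15) = -1221 + (-13/2 + √5)*(-15) = -1221 + (195/2 - 15*√5) = -2247/2 - 15*√5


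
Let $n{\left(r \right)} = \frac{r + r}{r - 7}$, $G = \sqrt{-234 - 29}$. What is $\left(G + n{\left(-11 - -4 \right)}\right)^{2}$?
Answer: $\left(1 + i \sqrt{263}\right)^{2} \approx -262.0 + 32.435 i$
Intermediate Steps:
$G = i \sqrt{263}$ ($G = \sqrt{-263} = i \sqrt{263} \approx 16.217 i$)
$n{\left(r \right)} = \frac{2 r}{-7 + r}$
$\left(G + n{\left(-11 - -4 \right)}\right)^{2} = \left(i \sqrt{263} + \frac{2 \left(-11 - -4\right)}{-7 - 7}\right)^{2} = \left(i \sqrt{263} + \frac{2 \left(-11 + 4\right)}{-7 + \left(-11 + 4\right)}\right)^{2} = \left(i \sqrt{263} + 2 \left(-7\right) \frac{1}{-7 - 7}\right)^{2} = \left(i \sqrt{263} + 2 \left(-7\right) \frac{1}{-14}\right)^{2} = \left(i \sqrt{263} + 2 \left(-7\right) \left(- \frac{1}{14}\right)\right)^{2} = \left(i \sqrt{263} + 1\right)^{2} = \left(1 + i \sqrt{263}\right)^{2}$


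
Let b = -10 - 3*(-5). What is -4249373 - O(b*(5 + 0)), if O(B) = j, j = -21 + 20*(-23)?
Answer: -4248892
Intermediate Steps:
b = 5 (b = -10 - 1*(-15) = -10 + 15 = 5)
j = -481 (j = -21 - 460 = -481)
O(B) = -481
-4249373 - O(b*(5 + 0)) = -4249373 - 1*(-481) = -4249373 + 481 = -4248892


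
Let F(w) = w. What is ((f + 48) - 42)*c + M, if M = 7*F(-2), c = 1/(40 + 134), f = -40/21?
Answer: -25535/1827 ≈ -13.976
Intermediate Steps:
f = -40/21 (f = -40*1/21 = -40/21 ≈ -1.9048)
c = 1/174 ≈ 0.0057471
M = -14 (M = 7*(-2) = -14)
((f + 48) - 42)*c + M = ((-40/21 + 48) - 42)*(1/174) - 14 = (968/21 - 42)*(1/174) - 14 = (86/21)*(1/174) - 14 = 43/1827 - 14 = -25535/1827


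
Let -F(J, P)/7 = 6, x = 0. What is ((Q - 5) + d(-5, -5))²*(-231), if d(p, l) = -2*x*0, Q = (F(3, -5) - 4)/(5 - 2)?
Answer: -286517/3 ≈ -95506.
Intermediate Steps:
F(J, P) = -42 (F(J, P) = -7*6 = -42)
Q = -46/3 (Q = (-42 - 4)/(5 - 2) = -46/3 ≈ -15.333)
d(p, l) = 0 (d(p, l) = -2*0*0 = 0*0 = 0)
((Q - 5) + d(-5, -5))²*(-231) = ((-46/3 - 5) + 0)²*(-231) = (-61/3 + 0)²*(-231) = (-61/3)²*(-231) = (3721/9)*(-231) = -286517/3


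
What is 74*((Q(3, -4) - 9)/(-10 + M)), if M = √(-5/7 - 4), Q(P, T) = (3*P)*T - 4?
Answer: 253820/733 + 3626*I*√231/733 ≈ 346.28 + 75.185*I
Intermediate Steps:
Q(P, T) = -4 + 3*P*T (Q(P, T) = 3*P*T - 4 = -4 + 3*P*T)
M = I*√231/7 (M = √(-5*⅐ - 4) = √(-5/7 - 4) = √(-33/7) = I*√231/7 ≈ 2.1712*I)
74*((Q(3, -4) - 9)/(-10 + M)) = 74*(((-4 + 3*3*(-4)) - 9)/(-10 + I*√231/7)) = 74*(((-4 - 36) - 9)/(-10 + I*√231/7)) = 74*((-40 - 9)/(-10 + I*√231/7)) = 74*(-49/(-10 + I*√231/7)) = -3626/(-10 + I*√231/7)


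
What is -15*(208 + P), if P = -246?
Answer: 570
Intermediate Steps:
-15*(208 + P) = -15*(208 - 246) = -15*(-38) = 570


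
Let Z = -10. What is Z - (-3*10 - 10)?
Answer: 30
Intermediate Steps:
Z - (-3*10 - 10) = -10 - (-3*10 - 10) = -10 - (-30 - 10) = -10 - 1*(-40) = -10 + 40 = 30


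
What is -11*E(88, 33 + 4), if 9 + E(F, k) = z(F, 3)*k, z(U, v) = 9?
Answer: -3564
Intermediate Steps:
E(F, k) = -9 + 9*k
-11*E(88, 33 + 4) = -11*(-9 + 9*(33 + 4)) = -11*(-9 + 9*37) = -11*(-9 + 333) = -11*324 = -3564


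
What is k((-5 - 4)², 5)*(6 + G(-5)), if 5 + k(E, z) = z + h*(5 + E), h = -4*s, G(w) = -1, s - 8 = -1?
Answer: -12040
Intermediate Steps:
s = 7 (s = 8 - 1 = 7)
h = -28 (h = -4*7 = -28)
k(E, z) = -145 + z - 28*E (k(E, z) = -5 + (z - 28*(5 + E)) = -5 + (z + (-140 - 28*E)) = -5 + (-140 + z - 28*E) = -145 + z - 28*E)
k((-5 - 4)², 5)*(6 + G(-5)) = (-145 + 5 - 28*(-5 - 4)²)*(6 - 1) = (-145 + 5 - 28*(-9)²)*5 = (-145 + 5 - 28*81)*5 = (-145 + 5 - 2268)*5 = -2408*5 = -12040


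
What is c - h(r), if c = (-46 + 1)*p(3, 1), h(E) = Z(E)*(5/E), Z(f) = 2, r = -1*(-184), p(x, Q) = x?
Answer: -12425/92 ≈ -135.05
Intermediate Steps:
r = 184
h(E) = 10/E (h(E) = 2*(5/E) = 10/E)
c = -135 (c = (-46 + 1)*3 = -45*3 = -135)
c - h(r) = -135 - 10/184 = -135 - 1*5/92 = -135 - 5/92 = -12425/92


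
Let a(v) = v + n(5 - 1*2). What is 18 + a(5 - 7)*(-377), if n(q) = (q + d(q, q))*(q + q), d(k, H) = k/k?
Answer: -8276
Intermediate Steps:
d(k, H) = 1
n(q) = 2*q*(1 + q) (n(q) = (q + 1)*(q + q) = (1 + q)*(2*q) = 2*q*(1 + q))
a(v) = 24 + v (a(v) = v + 2*(5 - 1*2)*(1 + (5 - 1*2)) = v + 2*(5 - 2)*(1 + (5 - 2)) = v + 2*3*(1 + 3) = v + 2*3*4 = v + 24 = 24 + v)
18 + a(5 - 7)*(-377) = 18 + (24 + (5 - 7))*(-377) = 18 + (24 - 2)*(-377) = 18 + 22*(-377) = 18 - 8294 = -8276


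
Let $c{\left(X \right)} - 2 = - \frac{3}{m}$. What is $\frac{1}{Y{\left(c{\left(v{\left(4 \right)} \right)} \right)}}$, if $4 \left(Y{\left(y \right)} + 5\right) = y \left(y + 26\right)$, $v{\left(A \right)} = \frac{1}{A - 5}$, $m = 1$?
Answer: $- \frac{4}{45} \approx -0.088889$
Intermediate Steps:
$v{\left(A \right)} = \frac{1}{-5 + A}$
$c{\left(X \right)} = -1$ ($c{\left(X \right)} = 2 - \frac{3}{1} = 2 - 3 = -1$)
$Y{\left(y \right)} = -5 + \frac{y \left(26 + y\right)}{4}$ ($Y{\left(y \right)} = -5 + \frac{y \left(y + 26\right)}{4} = -5 + \frac{y \left(26 + y\right)}{4}$)
$\frac{1}{Y{\left(c{\left(v{\left(4 \right)} \right)} \right)}} = \frac{1}{-5 + \frac{\left(-1\right)^{2}}{4} + \frac{13}{2} \left(-1\right)} = \frac{1}{-5 + \frac{1}{4} \cdot 1 - \frac{13}{2}} = \frac{1}{-5 + \frac{1}{4} - \frac{13}{2}} = \frac{1}{- \frac{45}{4}} = - \frac{4}{45}$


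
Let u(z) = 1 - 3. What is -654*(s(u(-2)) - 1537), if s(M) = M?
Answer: 1006506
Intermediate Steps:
u(z) = -2
-654*(s(u(-2)) - 1537) = -654*(-2 - 1537) = -654*(-1539) = 1006506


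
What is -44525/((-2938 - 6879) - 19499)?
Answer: 44525/29316 ≈ 1.5188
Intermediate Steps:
-44525/((-2938 - 6879) - 19499) = -44525/(-9817 - 19499) = -44525/(-29316) = -44525*(-1/29316) = 44525/29316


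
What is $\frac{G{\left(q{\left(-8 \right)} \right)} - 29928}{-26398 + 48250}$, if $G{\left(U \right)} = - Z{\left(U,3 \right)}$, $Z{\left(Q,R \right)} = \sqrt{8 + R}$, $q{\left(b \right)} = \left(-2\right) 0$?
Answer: $- \frac{2494}{1821} - \frac{\sqrt{11}}{21852} \approx -1.3697$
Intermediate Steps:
$q{\left(b \right)} = 0$
$G{\left(U \right)} = - \sqrt{11}$ ($G{\left(U \right)} = - \sqrt{8 + 3} = - \sqrt{11}$)
$\frac{G{\left(q{\left(-8 \right)} \right)} - 29928}{-26398 + 48250} = \frac{- \sqrt{11} - 29928}{-26398 + 48250} = \frac{-29928 - \sqrt{11}}{21852} = \left(-29928 - \sqrt{11}\right) \frac{1}{21852} = - \frac{2494}{1821} - \frac{\sqrt{11}}{21852}$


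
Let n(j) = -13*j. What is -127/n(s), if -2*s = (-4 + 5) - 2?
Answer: 254/13 ≈ 19.538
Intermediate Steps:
s = ½ (s = -((-4 + 5) - 2)/2 = -(1 - 2)/2 = -½*(-1) = ½ ≈ 0.50000)
-127/n(s) = -127/((-13*½)) = -127/(-13/2) = -127*(-2/13) = 254/13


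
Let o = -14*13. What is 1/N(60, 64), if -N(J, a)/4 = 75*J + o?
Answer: -1/17272 ≈ -5.7897e-5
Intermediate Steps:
o = -182
N(J, a) = 728 - 300*J (N(J, a) = -4*(75*J - 182) = -4*(-182 + 75*J) = 728 - 300*J)
1/N(60, 64) = 1/(728 - 300*60) = 1/(728 - 18000) = 1/(-17272) = -1/17272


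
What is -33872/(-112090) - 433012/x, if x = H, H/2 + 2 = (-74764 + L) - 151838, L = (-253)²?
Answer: 2977557538/1822527355 ≈ 1.6338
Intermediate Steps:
L = 64009
H = -325190 (H = -4 + 2*((-74764 + 64009) - 151838) = -4 + 2*(-10755 - 151838) = -4 + 2*(-162593) = -4 - 325186 = -325190)
x = -325190
-33872/(-112090) - 433012/x = -33872/(-112090) - 433012/(-325190) = -33872*(-1/112090) - 433012*(-1/325190) = 16936/56045 + 216506/162595 = 2977557538/1822527355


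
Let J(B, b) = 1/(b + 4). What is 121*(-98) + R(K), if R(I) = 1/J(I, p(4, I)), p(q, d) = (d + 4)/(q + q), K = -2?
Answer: -47415/4 ≈ -11854.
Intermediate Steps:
p(q, d) = (4 + d)/(2*q) (p(q, d) = (4 + d)/((2*q)) = (4 + d)*(1/(2*q)) = (4 + d)/(2*q))
J(B, b) = 1/(4 + b)
R(I) = 9/2 + I/8 (R(I) = 1/(1/(4 + (½)*(4 + I)/4)) = 1/(1/(4 + (½)*(¼)*(4 + I))) = 1/(1/(4 + (½ + I/8))) = 1/(1/(9/2 + I/8)) = 9/2 + I/8)
121*(-98) + R(K) = 121*(-98) + (9/2 + (⅛)*(-2)) = -11858 + (9/2 - ¼) = -11858 + 17/4 = -47415/4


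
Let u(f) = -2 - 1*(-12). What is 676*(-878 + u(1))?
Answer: -586768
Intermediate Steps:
u(f) = 10 (u(f) = -2 + 12 = 10)
676*(-878 + u(1)) = 676*(-878 + 10) = 676*(-868) = -586768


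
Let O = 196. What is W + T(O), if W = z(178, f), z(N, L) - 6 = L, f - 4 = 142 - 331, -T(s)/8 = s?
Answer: -1747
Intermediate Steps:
T(s) = -8*s
f = -185 (f = 4 + (142 - 331) = 4 - 189 = -185)
z(N, L) = 6 + L
W = -179 (W = 6 - 185 = -179)
W + T(O) = -179 - 8*196 = -179 - 1568 = -1747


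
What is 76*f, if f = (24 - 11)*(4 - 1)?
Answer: 2964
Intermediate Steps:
f = 39 (f = 13*3 = 39)
76*f = 76*39 = 2964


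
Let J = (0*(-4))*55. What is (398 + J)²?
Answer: 158404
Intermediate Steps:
J = 0 (J = 0*55 = 0)
(398 + J)² = (398 + 0)² = 398² = 158404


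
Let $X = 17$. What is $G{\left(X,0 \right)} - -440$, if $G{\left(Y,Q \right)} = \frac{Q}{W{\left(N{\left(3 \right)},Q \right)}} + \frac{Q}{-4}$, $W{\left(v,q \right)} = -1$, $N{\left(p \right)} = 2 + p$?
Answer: $440$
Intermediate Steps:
$G{\left(Y,Q \right)} = - \frac{5 Q}{4}$ ($G{\left(Y,Q \right)} = \frac{Q}{-1} + \frac{Q}{-4} = Q \left(-1\right) + Q \left(- \frac{1}{4}\right) = - Q - \frac{Q}{4} = - \frac{5 Q}{4}$)
$G{\left(X,0 \right)} - -440 = \left(- \frac{5}{4}\right) 0 - -440 = 0 + 440 = 440$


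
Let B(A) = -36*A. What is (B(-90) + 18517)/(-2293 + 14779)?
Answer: 21757/12486 ≈ 1.7425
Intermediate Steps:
(B(-90) + 18517)/(-2293 + 14779) = (-36*(-90) + 18517)/(-2293 + 14779) = (3240 + 18517)/12486 = 21757*(1/12486) = 21757/12486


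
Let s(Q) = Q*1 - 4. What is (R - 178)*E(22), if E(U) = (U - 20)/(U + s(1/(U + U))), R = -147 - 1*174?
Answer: -43912/793 ≈ -55.375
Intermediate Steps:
R = -321 (R = -147 - 174 = -321)
s(Q) = -4 + Q (s(Q) = Q - 4 = -4 + Q)
E(U) = (-20 + U)/(-4 + U + 1/(2*U)) (E(U) = (U - 20)/(U + (-4 + 1/(U + U))) = (-20 + U)/(U + (-4 + 1/(2*U))) = (-20 + U)/(-4 + U + 1/(2*U)))
(R - 178)*E(22) = (-321 - 178)*(2*22*(-20 + 22)/(1 + 2*22*(-4 + 22))) = -998*22*2/(1 + 2*22*18) = -998*22*2/(1 + 792) = -998*22*2/793 = -499*88/793 = -43912/793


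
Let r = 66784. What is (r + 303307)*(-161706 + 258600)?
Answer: 35859597354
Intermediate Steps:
(r + 303307)*(-161706 + 258600) = (66784 + 303307)*(-161706 + 258600) = 370091*96894 = 35859597354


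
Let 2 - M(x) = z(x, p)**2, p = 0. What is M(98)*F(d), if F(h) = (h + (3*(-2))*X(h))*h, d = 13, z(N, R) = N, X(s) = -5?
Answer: -5367518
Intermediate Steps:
M(x) = 2 - x**2
F(h) = h*(30 + h) (F(h) = (h + (3*(-2))*(-5))*h = (h - 6*(-5))*h = (h + 30)*h = (30 + h)*h = h*(30 + h))
M(98)*F(d) = (2 - 1*98**2)*(13*(30 + 13)) = (2 - 1*9604)*(13*43) = (2 - 9604)*559 = -9602*559 = -5367518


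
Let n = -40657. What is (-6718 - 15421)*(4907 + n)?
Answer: 791469250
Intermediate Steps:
(-6718 - 15421)*(4907 + n) = (-6718 - 15421)*(4907 - 40657) = -22139*(-35750) = 791469250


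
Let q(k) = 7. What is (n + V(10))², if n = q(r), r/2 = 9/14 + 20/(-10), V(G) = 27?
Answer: 1156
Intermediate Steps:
r = -19/7 (r = 2*(9/14 + 20/(-10)) = 2*(9*(1/14) + 20*(-⅒)) = 2*(9/14 - 2) = 2*(-19/14) = -19/7 ≈ -2.7143)
n = 7
(n + V(10))² = (7 + 27)² = 34² = 1156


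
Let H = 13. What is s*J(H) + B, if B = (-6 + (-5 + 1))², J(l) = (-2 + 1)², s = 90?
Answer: 190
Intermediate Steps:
J(l) = 1 (J(l) = (-1)² = 1)
B = 100 (B = (-6 - 4)² = (-10)² = 100)
s*J(H) + B = 90*1 + 100 = 90 + 100 = 190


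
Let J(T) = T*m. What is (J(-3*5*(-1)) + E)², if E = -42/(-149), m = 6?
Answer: 180956304/22201 ≈ 8150.8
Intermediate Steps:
J(T) = 6*T (J(T) = T*6 = 6*T)
E = 42/149 (E = -42*(-1/149) = 42/149 ≈ 0.28188)
(J(-3*5*(-1)) + E)² = (6*(-3*5*(-1)) + 42/149)² = (6*(-15*(-1)) + 42/149)² = (6*15 + 42/149)² = (90 + 42/149)² = (13452/149)² = 180956304/22201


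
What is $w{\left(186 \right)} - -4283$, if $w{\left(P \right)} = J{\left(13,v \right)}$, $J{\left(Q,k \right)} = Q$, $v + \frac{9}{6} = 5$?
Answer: $4296$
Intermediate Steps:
$v = \frac{7}{2}$ ($v = - \frac{3}{2} + 5 = \frac{7}{2} \approx 3.5$)
$w{\left(P \right)} = 13$
$w{\left(186 \right)} - -4283 = 13 - -4283 = 13 + 4283 = 4296$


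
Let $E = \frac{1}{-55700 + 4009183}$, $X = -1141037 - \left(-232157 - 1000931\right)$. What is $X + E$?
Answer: $\frac{363922063634}{3953483} \approx 92051.0$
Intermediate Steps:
$X = 92051$ ($X = -1141037 - -1233088 = -1141037 + 1233088 = 92051$)
$E = \frac{1}{3953483} \approx 2.5294 \cdot 10^{-7}$
$X + E = 92051 + \frac{1}{3953483} = \frac{363922063634}{3953483}$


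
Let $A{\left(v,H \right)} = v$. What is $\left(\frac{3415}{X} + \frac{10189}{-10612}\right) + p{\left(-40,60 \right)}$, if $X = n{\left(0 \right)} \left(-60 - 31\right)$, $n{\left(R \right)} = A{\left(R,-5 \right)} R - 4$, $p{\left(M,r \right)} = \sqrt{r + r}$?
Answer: $\frac{290457}{34489} + 2 \sqrt{30} \approx 19.376$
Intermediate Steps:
$p{\left(M,r \right)} = \sqrt{2} \sqrt{r}$ ($p{\left(M,r \right)} = \sqrt{2 r} = \sqrt{2} \sqrt{r}$)
$n{\left(R \right)} = -4 + R^{2}$ ($n{\left(R \right)} = R R - 4 = R^{2} - 4 = -4 + R^{2}$)
$X = 364$ ($X = \left(-4 + 0^{2}\right) \left(-60 - 31\right) = \left(-4 + 0\right) \left(-91\right) = \left(-4\right) \left(-91\right) = 364$)
$\left(\frac{3415}{X} + \frac{10189}{-10612}\right) + p{\left(-40,60 \right)} = \left(\frac{3415}{364} + \frac{10189}{-10612}\right) + \sqrt{2} \sqrt{60} = \left(3415 \cdot \frac{1}{364} + 10189 \left(- \frac{1}{10612}\right)\right) + \sqrt{2} \cdot 2 \sqrt{15} = \left(\frac{3415}{364} - \frac{10189}{10612}\right) + 2 \sqrt{30} = \frac{290457}{34489} + 2 \sqrt{30}$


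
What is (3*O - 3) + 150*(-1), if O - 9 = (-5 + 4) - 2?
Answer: -135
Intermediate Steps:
O = 6 (O = 9 + ((-5 + 4) - 2) = 9 + (-1 - 2) = 9 - 3 = 6)
(3*O - 3) + 150*(-1) = (3*6 - 3) + 150*(-1) = (18 - 3) - 150 = 15 - 150 = -135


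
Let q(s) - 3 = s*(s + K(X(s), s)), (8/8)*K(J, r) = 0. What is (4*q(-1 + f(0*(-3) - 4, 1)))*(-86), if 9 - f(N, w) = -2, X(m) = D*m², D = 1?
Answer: -35432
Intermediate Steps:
X(m) = m² (X(m) = 1*m² = m²)
f(N, w) = 11 (f(N, w) = 9 - 1*(-2) = 9 + 2 = 11)
K(J, r) = 0
q(s) = 3 + s² (q(s) = 3 + s*(s + 0) = 3 + s*s = 3 + s²)
(4*q(-1 + f(0*(-3) - 4, 1)))*(-86) = (4*(3 + (-1 + 11)²))*(-86) = (4*(3 + 10²))*(-86) = (4*(3 + 100))*(-86) = (4*103)*(-86) = 412*(-86) = -35432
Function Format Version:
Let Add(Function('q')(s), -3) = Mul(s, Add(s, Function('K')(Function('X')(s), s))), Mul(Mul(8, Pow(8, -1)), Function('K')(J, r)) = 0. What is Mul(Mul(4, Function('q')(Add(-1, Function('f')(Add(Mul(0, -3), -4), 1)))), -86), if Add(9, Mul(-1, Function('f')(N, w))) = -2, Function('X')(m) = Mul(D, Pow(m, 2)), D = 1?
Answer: -35432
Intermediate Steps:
Function('X')(m) = Pow(m, 2) (Function('X')(m) = Mul(1, Pow(m, 2)) = Pow(m, 2))
Function('f')(N, w) = 11 (Function('f')(N, w) = Add(9, Mul(-1, -2)) = Add(9, 2) = 11)
Function('K')(J, r) = 0
Function('q')(s) = Add(3, Pow(s, 2)) (Function('q')(s) = Add(3, Mul(s, Add(s, 0))) = Add(3, Mul(s, s)) = Add(3, Pow(s, 2)))
Mul(Mul(4, Function('q')(Add(-1, Function('f')(Add(Mul(0, -3), -4), 1)))), -86) = Mul(Mul(4, Add(3, Pow(Add(-1, 11), 2))), -86) = Mul(Mul(4, Add(3, Pow(10, 2))), -86) = Mul(Mul(4, Add(3, 100)), -86) = Mul(Mul(4, 103), -86) = Mul(412, -86) = -35432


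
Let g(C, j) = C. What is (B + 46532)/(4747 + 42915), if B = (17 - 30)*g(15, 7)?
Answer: 46337/47662 ≈ 0.97220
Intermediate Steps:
B = -195 (B = (17 - 30)*15 = -13*15 = -195)
(B + 46532)/(4747 + 42915) = (-195 + 46532)/(4747 + 42915) = 46337/47662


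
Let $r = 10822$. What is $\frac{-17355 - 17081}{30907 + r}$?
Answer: $- \frac{34436}{41729} \approx -0.82523$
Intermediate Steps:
$\frac{-17355 - 17081}{30907 + r} = \frac{-17355 - 17081}{30907 + 10822} = - \frac{34436}{41729}$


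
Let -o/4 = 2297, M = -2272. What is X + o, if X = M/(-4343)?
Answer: -39901212/4343 ≈ -9187.5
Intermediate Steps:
o = -9188 (o = -4*2297 = -9188)
X = 2272/4343 (X = -2272/(-4343) = -2272*(-1/4343) = 2272/4343 ≈ 0.52314)
X + o = 2272/4343 - 9188 = -39901212/4343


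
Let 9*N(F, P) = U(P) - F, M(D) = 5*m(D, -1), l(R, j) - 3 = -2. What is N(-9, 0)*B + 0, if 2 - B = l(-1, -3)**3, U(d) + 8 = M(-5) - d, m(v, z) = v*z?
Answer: 26/9 ≈ 2.8889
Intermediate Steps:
l(R, j) = 1 (l(R, j) = 3 - 2 = 1)
M(D) = -5*D (M(D) = 5*(D*(-1)) = 5*(-D) = -5*D)
U(d) = 17 - d (U(d) = -8 + (-5*(-5) - d) = -8 + (25 - d) = 17 - d)
N(F, P) = 17/9 - F/9 - P/9 (N(F, P) = ((17 - P) - F)/9 = (17 - F - P)/9 = 17/9 - F/9 - P/9)
B = 1 (B = 2 - 1*1**3 = 2 - 1*1 = 2 - 1 = 1)
N(-9, 0)*B + 0 = (17/9 - 1/9*(-9) - 1/9*0)*1 + 0 = (17/9 + 1 + 0)*1 + 0 = (26/9)*1 + 0 = 26/9 + 0 = 26/9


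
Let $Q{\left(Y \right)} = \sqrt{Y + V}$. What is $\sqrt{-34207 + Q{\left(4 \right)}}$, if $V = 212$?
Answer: $\sqrt{-34207 + 6 \sqrt{6}} \approx 184.91 i$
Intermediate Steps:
$Q{\left(Y \right)} = \sqrt{212 + Y}$ ($Q{\left(Y \right)} = \sqrt{Y + 212} = \sqrt{212 + Y}$)
$\sqrt{-34207 + Q{\left(4 \right)}} = \sqrt{-34207 + \sqrt{212 + 4}} = \sqrt{-34207 + \sqrt{216}} = \sqrt{-34207 + 6 \sqrt{6}}$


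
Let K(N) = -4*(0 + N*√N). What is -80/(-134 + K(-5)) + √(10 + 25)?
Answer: 2680/4989 + √35 + 400*I*√5/4989 ≈ 6.4533 + 0.17928*I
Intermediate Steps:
K(N) = -4*N^(3/2) (K(N) = -4*(0 + N^(3/2)) = -4*N^(3/2))
-80/(-134 + K(-5)) + √(10 + 25) = -80/(-134 - (-20)*I*√5) + √(10 + 25) = -80/(-134 - (-20)*I*√5) + √35 = -80/(-134 + 20*I*√5) + √35 = √35 - 80/(-134 + 20*I*√5)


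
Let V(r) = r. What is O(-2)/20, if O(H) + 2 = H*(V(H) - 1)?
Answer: 1/5 ≈ 0.20000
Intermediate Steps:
O(H) = -2 + H*(-1 + H) (O(H) = -2 + H*(H - 1) = -2 + H*(-1 + H))
O(-2)/20 = (-2 + (-2)**2 - 1*(-2))/20 = (-2 + 4 + 2)*(1/20) = 4*(1/20) = 1/5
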